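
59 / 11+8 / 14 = 457 / 77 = 5.94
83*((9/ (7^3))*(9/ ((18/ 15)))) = 11205/ 686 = 16.33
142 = 142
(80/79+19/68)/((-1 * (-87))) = 6941/467364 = 0.01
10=10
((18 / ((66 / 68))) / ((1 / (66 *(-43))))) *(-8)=421056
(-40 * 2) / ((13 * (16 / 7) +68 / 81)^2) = -1607445 / 18757561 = -0.09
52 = 52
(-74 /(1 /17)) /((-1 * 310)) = 629 /155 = 4.06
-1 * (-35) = 35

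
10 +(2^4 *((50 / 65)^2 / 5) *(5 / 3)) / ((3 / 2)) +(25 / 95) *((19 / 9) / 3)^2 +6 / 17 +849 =1804522744 / 2094417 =861.59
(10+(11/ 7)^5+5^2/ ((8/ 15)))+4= 9473417/ 134456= 70.46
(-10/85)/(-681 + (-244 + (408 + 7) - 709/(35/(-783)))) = -70/9134049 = -0.00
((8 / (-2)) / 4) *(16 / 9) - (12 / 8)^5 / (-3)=217 / 288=0.75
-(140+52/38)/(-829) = 0.17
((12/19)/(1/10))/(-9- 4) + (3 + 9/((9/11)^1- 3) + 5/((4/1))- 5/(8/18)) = -22943/1976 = -11.61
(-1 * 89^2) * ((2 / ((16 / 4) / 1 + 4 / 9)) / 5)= -71289 / 100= -712.89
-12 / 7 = -1.71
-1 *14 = -14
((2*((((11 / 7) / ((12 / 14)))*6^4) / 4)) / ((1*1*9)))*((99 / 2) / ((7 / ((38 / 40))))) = 62073 / 70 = 886.76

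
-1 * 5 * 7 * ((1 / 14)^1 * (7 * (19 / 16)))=-665 / 32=-20.78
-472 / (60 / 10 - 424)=236 / 209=1.13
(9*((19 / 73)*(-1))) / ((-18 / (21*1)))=399 / 146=2.73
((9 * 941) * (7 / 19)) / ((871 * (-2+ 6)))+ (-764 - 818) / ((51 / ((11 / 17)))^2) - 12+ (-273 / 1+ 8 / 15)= -70614151999541 / 248794025220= -283.83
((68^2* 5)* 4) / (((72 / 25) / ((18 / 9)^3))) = 2312000 / 9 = 256888.89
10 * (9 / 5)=18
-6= -6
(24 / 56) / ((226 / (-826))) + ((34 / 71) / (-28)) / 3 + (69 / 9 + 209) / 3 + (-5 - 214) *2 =-371353229 / 1010898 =-367.35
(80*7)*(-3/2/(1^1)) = -840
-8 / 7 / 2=-4 / 7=-0.57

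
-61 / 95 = -0.64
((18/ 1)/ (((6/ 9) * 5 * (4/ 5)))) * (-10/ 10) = -27/ 4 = -6.75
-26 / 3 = -8.67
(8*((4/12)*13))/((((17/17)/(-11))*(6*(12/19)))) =-2717/27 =-100.63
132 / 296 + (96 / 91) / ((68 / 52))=11031 / 8806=1.25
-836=-836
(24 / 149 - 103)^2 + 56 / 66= 10576.69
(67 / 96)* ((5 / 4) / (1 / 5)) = 1675 / 384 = 4.36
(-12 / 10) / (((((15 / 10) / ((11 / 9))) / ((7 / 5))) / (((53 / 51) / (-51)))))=16324 / 585225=0.03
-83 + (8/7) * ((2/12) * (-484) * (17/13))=-55571/273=-203.56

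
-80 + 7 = -73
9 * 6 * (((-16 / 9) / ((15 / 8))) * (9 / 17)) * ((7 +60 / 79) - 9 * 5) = 1009.44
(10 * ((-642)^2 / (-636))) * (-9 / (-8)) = -1545615 / 212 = -7290.64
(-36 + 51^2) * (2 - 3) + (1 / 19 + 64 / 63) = -3069026 / 1197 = -2563.93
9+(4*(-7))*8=-215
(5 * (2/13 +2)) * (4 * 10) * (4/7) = 3200/13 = 246.15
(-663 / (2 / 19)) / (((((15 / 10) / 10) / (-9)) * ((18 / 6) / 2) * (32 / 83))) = 653469.38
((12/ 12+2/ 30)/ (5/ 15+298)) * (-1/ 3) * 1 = -16/ 13425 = -0.00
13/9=1.44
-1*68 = -68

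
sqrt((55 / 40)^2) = 11 / 8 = 1.38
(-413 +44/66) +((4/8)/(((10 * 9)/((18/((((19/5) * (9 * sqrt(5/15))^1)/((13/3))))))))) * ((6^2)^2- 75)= -1237/3 +5291 * sqrt(3)/342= -385.54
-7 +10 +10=13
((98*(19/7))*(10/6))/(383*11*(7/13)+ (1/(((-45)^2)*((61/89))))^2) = 43969696509375/224993115104924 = 0.20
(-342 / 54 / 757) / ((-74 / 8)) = 76 / 84027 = 0.00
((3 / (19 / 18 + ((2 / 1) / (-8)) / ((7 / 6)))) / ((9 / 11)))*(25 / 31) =5775 / 1643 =3.51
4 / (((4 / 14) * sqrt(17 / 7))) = 14 * sqrt(119) / 17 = 8.98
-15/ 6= -5/ 2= -2.50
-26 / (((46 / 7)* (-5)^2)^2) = -637 / 661250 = -0.00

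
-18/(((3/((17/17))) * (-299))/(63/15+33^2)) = 32796/1495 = 21.94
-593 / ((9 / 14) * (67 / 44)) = -365288 / 603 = -605.78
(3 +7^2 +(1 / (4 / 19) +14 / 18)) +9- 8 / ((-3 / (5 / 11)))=26825 / 396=67.74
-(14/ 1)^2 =-196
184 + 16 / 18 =1664 / 9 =184.89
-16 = -16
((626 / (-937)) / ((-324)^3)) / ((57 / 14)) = 2191 / 454139717904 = 0.00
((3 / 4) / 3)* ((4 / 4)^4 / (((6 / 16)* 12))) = 1 / 18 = 0.06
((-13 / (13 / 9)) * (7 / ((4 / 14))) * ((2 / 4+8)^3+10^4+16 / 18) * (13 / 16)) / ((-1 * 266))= 69549571 / 9728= 7149.42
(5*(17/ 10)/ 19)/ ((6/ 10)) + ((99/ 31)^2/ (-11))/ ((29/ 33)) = -983077/ 3177066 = -0.31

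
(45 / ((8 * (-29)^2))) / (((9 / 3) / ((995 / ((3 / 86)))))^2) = 9152781125 / 15138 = 604622.88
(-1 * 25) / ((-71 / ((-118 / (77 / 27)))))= -79650 / 5467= -14.57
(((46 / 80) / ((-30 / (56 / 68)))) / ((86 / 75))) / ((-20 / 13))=0.01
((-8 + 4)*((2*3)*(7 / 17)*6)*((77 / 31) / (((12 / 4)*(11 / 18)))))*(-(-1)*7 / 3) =-98784 / 527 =-187.45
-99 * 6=-594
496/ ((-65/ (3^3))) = -13392/ 65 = -206.03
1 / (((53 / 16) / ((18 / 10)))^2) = 20736 / 70225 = 0.30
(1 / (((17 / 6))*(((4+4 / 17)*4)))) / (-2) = -1 / 96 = -0.01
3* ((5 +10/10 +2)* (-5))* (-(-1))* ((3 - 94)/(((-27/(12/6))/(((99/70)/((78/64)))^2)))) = -495616/455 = -1089.27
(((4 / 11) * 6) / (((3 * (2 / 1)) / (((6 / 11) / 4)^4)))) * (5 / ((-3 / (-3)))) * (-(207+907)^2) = -125650845 / 161051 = -780.19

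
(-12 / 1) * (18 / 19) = -216 / 19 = -11.37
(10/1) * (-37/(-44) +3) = 845/22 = 38.41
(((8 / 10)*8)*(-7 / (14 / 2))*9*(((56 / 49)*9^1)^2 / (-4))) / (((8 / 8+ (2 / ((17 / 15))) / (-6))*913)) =528768 / 223685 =2.36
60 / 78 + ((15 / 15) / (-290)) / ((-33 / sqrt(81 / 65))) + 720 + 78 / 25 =3 * sqrt(65) / 207350 + 235264 / 325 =723.89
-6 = -6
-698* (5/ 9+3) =-22336/ 9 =-2481.78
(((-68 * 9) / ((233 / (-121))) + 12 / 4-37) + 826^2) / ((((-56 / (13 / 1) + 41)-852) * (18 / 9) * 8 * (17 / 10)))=-1722894745 / 55976852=-30.78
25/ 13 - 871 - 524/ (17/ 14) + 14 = -284340/ 221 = -1286.61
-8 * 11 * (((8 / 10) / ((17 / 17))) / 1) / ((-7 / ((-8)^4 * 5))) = 1441792 / 7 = 205970.29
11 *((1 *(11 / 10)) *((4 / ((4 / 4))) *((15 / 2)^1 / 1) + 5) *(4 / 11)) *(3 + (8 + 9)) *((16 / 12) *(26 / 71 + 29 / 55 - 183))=-53097408 / 71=-747850.82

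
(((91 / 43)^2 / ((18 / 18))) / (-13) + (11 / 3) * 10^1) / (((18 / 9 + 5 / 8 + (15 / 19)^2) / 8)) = 4654970816 / 52036407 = 89.46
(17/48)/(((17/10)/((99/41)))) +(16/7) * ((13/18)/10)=69031/103320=0.67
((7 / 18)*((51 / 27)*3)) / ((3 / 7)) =833 / 162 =5.14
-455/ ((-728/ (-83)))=-415/ 8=-51.88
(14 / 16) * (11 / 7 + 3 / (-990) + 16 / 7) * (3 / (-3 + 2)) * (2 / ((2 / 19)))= -169157 / 880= -192.22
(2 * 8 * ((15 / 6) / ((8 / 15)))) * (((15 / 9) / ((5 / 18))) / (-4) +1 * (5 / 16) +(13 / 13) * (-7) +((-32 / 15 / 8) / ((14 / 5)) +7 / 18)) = -198925 / 336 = -592.04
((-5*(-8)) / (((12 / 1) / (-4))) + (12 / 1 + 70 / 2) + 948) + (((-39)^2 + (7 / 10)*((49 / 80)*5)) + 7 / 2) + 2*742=1916309 / 480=3992.31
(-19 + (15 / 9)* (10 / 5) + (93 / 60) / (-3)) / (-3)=971 / 180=5.39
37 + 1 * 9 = 46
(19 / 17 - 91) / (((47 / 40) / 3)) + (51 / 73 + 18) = -12294645 / 58327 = -210.79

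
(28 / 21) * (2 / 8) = 0.33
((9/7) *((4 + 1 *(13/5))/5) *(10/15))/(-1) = -198/175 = -1.13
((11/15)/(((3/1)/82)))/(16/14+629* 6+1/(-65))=7462/1405377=0.01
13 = 13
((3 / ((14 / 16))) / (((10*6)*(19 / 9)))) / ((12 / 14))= 3 / 95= 0.03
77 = 77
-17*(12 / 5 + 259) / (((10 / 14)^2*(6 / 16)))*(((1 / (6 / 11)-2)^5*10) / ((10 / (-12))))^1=-1088731 / 30375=-35.84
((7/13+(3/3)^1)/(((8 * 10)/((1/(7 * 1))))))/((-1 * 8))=-1/2912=-0.00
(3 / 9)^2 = 1 / 9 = 0.11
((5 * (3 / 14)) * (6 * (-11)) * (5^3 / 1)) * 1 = -61875 / 7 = -8839.29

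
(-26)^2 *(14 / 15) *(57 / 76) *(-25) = -11830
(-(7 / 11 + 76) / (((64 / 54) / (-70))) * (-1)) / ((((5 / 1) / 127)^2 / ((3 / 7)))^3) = -2578561112103380883 / 26950000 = -95679447573.41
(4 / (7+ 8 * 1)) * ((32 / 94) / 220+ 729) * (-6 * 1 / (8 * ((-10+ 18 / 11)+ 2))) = 22.91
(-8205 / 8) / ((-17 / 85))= 41025 / 8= 5128.12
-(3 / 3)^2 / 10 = -1 / 10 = -0.10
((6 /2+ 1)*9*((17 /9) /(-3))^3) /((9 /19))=-373388 /19683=-18.97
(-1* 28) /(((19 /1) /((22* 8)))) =-4928 /19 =-259.37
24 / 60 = 2 / 5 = 0.40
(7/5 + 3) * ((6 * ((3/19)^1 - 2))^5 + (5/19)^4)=-1797004387750/2476099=-725740.12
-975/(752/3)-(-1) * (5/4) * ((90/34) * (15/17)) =-210825/217328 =-0.97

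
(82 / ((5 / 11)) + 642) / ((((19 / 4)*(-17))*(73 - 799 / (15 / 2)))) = 49344 / 162469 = 0.30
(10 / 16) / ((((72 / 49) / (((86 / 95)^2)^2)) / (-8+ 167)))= 8878626197 / 195481500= 45.42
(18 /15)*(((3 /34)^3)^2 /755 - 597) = -2088892255335093 /2915818335200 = -716.40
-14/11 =-1.27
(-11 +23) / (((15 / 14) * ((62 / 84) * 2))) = 7.59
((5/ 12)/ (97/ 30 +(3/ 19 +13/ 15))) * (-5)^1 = -2375/ 4854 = -0.49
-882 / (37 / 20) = -17640 / 37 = -476.76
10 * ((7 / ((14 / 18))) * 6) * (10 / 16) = 675 / 2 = 337.50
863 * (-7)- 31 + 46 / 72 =-6071.36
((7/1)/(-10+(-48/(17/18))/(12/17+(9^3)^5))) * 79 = -55.30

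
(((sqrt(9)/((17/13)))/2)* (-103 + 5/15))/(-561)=182/867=0.21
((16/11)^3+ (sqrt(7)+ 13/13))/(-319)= -5427/424589 - sqrt(7)/319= -0.02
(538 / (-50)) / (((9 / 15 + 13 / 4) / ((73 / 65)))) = -78548 / 25025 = -3.14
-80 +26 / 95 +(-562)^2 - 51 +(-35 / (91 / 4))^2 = 315715.64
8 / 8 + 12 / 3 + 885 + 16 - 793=113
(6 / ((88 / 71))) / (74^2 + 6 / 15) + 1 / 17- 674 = -13803467151 / 20481736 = -673.94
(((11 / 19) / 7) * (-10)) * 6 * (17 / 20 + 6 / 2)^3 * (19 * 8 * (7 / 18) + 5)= -413944993 / 22800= -18155.48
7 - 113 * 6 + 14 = -657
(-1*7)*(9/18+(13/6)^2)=-1309/36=-36.36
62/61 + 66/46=3439/1403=2.45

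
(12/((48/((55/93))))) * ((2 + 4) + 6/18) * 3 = 1045/372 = 2.81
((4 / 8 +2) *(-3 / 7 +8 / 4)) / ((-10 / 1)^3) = -0.00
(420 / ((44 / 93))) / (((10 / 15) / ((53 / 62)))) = 50085 / 44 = 1138.30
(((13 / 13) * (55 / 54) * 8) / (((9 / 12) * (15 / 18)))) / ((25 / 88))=30976 / 675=45.89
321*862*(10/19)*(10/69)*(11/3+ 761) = 21158479600/1311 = 16139191.15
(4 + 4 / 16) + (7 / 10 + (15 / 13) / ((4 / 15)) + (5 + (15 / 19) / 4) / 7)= 346471 / 34580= 10.02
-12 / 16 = -3 / 4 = -0.75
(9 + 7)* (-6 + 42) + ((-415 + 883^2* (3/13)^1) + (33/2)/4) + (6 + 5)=18730853/104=180104.36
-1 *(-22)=22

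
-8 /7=-1.14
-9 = -9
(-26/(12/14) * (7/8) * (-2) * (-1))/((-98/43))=559/24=23.29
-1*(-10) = 10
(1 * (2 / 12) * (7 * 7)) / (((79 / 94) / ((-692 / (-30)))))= 796838 / 3555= 224.15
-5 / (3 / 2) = -10 / 3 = -3.33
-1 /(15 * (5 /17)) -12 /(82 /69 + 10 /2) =-69359 /32025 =-2.17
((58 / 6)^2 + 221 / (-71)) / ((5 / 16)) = 289.06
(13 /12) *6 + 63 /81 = 131 /18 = 7.28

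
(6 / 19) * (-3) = -18 / 19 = -0.95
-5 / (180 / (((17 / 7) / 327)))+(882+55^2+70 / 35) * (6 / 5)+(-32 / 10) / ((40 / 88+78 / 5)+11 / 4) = 380728743727 / 81167940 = 4690.63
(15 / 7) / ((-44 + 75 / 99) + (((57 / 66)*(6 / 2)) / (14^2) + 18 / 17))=-471240 / 9273773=-0.05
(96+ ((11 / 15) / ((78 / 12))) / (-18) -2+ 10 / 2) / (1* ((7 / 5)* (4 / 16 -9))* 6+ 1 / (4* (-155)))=-21543016 / 15995421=-1.35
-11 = -11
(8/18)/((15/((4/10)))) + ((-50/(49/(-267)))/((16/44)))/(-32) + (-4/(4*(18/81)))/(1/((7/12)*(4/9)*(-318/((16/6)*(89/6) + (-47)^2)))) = -2902064033/124891200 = -23.24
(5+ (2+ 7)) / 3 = 14 / 3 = 4.67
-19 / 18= -1.06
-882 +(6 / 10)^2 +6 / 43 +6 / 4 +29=-1829651 / 2150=-851.00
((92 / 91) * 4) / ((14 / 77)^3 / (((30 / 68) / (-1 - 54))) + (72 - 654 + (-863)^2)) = 133584 / 24582704419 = 0.00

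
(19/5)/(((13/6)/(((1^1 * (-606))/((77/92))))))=-6355728/5005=-1269.88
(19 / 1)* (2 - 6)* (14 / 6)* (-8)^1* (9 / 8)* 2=3192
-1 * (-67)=67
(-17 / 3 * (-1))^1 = 17 / 3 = 5.67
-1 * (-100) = 100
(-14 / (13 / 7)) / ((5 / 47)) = -4606 / 65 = -70.86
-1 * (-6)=6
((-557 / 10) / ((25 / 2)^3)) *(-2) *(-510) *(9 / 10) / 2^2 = -511326 / 78125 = -6.54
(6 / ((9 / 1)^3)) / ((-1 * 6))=-1 / 729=-0.00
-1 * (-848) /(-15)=-848 /15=-56.53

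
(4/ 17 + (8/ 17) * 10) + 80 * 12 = 16404/ 17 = 964.94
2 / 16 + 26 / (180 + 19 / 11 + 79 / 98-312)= -0.08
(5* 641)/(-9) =-3205/9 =-356.11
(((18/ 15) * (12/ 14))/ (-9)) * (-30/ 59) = 24/ 413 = 0.06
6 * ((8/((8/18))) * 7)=756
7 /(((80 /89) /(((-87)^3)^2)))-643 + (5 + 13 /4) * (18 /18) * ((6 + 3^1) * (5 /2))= 270149123192017 /80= 3376864039900.21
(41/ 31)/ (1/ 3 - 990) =-123/ 92039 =-0.00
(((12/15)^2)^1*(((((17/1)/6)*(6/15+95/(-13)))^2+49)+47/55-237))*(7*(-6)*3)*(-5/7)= 11284.40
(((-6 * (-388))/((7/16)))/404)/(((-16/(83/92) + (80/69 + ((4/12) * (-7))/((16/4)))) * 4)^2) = 0.00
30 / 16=15 / 8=1.88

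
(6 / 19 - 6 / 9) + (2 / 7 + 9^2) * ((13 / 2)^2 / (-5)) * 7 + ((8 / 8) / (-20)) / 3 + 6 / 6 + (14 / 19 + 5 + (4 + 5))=-1365914 / 285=-4792.68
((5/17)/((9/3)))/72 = 5/3672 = 0.00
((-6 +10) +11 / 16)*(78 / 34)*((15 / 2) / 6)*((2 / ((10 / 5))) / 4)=14625 / 4352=3.36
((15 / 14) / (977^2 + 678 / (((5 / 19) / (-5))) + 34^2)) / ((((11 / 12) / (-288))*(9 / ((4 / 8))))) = -1440 / 72595831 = -0.00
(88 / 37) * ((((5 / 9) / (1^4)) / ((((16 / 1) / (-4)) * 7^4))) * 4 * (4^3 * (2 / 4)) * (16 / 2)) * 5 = -563200 / 799533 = -0.70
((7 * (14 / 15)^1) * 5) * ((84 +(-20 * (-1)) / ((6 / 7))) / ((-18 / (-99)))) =173558 / 9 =19284.22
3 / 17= 0.18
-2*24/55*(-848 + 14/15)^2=-2583078976/4125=-626200.96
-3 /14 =-0.21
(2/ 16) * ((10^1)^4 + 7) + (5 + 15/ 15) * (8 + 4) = 10583/ 8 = 1322.88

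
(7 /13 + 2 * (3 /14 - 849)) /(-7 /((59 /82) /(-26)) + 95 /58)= -528459460 /79278927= -6.67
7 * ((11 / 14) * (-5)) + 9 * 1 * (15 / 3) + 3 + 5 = 51 / 2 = 25.50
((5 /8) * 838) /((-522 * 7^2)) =-2095 /102312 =-0.02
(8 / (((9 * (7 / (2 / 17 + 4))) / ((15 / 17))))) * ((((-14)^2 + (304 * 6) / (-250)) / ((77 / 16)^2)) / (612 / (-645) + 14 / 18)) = -12463521792 / 567162211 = -21.98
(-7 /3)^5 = -16807 /243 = -69.16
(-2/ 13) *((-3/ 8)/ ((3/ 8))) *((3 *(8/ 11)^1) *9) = 432/ 143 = 3.02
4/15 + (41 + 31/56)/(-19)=-30649/15960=-1.92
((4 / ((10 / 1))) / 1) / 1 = 2 / 5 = 0.40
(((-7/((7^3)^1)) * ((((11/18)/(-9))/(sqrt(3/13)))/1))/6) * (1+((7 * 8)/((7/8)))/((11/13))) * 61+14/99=14/99+17141 * sqrt(39)/47628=2.39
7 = 7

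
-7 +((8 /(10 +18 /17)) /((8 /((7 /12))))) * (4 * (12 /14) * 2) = -312 /47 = -6.64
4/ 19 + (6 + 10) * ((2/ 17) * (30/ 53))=21844/ 17119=1.28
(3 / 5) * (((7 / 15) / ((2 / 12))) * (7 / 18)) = 49 / 75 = 0.65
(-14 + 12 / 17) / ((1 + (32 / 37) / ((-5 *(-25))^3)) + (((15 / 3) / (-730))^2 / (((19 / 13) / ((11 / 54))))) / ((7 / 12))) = -208357946507812500 / 15673125496789169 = -13.29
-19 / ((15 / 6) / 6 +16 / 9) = -684 / 79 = -8.66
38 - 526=-488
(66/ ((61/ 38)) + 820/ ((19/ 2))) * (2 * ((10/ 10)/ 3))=295384/ 3477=84.95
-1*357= -357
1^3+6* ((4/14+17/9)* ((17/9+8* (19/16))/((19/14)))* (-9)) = -56113/57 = -984.44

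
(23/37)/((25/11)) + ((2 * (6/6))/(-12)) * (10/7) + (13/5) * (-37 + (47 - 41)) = -1564967/19425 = -80.56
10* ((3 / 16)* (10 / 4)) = 75 / 16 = 4.69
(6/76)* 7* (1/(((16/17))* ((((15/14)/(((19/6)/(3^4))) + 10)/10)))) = 2499/15920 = 0.16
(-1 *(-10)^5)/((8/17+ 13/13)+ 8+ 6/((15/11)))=8500000/1179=7209.50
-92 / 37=-2.49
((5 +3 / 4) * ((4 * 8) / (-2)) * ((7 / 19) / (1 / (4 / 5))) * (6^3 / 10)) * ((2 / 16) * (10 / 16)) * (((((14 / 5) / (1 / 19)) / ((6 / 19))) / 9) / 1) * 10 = -42826 / 5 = -8565.20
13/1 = 13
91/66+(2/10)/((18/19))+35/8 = 23621/3960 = 5.96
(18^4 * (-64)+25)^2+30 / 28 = 631923916354109 / 14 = 45137422596722.07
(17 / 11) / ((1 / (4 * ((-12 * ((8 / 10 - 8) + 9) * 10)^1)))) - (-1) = -14677 / 11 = -1334.27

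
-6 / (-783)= 2 / 261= 0.01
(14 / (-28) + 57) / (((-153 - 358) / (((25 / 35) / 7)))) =-565 / 50078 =-0.01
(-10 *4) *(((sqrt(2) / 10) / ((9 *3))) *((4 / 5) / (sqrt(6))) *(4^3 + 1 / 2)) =-344 *sqrt(3) / 135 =-4.41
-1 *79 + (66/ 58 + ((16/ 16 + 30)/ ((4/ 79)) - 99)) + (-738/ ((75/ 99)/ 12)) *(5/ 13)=-30617943/ 7540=-4060.74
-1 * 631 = -631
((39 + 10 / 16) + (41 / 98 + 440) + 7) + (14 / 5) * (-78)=526541 / 1960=268.64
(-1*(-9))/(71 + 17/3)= 27/230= 0.12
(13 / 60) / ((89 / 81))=351 / 1780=0.20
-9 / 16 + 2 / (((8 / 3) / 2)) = 15 / 16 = 0.94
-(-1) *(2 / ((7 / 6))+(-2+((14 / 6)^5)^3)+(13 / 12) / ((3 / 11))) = 132933203404471 / 401769396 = 330869.41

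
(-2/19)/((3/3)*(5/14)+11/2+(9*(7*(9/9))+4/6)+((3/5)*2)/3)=-105/69749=-0.00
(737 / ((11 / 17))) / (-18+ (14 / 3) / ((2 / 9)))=1139 / 3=379.67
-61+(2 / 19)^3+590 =3628419 / 6859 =529.00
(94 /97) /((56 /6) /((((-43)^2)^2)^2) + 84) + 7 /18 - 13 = -16199004034335152861 /1285678654135567020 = -12.60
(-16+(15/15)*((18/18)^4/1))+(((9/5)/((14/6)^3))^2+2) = -38176876/2941225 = -12.98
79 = 79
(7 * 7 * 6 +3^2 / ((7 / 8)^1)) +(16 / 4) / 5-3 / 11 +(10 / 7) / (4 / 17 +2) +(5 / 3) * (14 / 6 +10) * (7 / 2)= 49691801 / 131670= 377.40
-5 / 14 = -0.36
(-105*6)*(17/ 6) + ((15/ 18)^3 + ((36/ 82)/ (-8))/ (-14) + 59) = -53481037/ 30996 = -1725.42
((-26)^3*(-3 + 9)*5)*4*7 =-14763840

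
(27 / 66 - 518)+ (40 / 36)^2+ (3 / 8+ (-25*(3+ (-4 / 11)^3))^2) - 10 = 5648190001055 / 1147971528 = 4920.15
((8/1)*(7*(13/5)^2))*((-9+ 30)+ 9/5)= 1078896/125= 8631.17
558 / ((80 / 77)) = 537.08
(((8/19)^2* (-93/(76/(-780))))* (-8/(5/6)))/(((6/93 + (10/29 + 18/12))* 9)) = -2225952768/23546947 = -94.53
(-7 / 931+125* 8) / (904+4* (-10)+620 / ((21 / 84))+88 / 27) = 3590973 / 12020008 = 0.30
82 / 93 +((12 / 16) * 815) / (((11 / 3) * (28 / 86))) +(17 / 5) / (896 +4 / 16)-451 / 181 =31623030973843 / 61955539800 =510.41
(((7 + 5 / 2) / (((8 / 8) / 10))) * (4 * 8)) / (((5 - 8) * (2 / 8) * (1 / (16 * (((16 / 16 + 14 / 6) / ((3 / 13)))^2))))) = -3288064000 / 243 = -13531127.57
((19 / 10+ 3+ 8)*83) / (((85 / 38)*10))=203433 / 4250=47.87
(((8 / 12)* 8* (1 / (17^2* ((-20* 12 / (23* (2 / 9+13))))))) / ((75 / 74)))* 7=-83398 / 516375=-0.16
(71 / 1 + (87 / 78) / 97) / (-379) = -179091 / 955838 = -0.19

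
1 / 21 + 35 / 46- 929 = -928.19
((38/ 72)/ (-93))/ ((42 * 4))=-19/ 562464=-0.00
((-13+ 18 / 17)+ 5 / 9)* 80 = -910.85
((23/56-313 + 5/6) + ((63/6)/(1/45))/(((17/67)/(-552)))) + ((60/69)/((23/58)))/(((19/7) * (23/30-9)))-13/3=-2430208370222729/2363432344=-1028253.83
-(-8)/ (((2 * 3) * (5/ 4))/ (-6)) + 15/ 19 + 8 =227/ 95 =2.39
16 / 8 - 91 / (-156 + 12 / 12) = 401 / 155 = 2.59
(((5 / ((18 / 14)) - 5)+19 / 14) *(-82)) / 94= -1271 / 5922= -0.21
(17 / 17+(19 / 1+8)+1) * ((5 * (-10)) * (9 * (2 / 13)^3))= -104400 / 2197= -47.52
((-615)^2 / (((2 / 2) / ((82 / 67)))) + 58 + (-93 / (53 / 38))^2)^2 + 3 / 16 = 123811875571654726454443 / 566725907344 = 218468705889.78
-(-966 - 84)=1050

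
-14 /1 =-14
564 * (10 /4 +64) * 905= 33942930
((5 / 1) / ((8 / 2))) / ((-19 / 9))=-45 / 76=-0.59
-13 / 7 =-1.86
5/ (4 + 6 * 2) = 5/ 16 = 0.31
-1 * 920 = -920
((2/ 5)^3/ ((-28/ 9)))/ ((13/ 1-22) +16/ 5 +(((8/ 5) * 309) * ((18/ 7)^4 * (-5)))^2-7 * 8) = -4941258/ 2805858267174453425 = -0.00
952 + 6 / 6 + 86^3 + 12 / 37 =23569345 / 37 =637009.32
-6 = -6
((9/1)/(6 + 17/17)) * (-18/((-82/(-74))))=-20.89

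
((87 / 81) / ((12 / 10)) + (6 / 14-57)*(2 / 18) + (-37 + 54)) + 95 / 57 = 15055 / 1134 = 13.28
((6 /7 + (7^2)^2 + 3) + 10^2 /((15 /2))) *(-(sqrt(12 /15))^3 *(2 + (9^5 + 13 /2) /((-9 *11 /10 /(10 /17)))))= 6068119.37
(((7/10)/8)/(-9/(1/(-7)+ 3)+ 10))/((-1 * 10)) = -7/5480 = -0.00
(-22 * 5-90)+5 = -195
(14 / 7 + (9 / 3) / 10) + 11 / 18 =2.91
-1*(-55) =55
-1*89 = -89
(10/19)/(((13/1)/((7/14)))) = 5/247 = 0.02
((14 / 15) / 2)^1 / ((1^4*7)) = 1 / 15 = 0.07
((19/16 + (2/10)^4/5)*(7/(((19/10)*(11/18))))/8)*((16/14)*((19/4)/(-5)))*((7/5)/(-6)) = 0.23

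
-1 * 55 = -55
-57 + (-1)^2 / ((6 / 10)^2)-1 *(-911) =7711 / 9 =856.78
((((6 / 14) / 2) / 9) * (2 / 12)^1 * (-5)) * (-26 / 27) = 65 / 3402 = 0.02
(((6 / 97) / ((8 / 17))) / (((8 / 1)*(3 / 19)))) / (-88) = -323 / 273152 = -0.00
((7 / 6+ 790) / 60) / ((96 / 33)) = 52217 / 11520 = 4.53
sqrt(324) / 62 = 0.29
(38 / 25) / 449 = 38 / 11225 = 0.00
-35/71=-0.49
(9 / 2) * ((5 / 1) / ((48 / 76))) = 285 / 8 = 35.62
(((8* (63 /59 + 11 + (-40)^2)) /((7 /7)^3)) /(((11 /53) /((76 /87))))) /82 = 510814848 /771661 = 661.97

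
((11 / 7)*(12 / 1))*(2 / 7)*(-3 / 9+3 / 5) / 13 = 352 / 3185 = 0.11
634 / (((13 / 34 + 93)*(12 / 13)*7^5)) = 70057 / 160086675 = 0.00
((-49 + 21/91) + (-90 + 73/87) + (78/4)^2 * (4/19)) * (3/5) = -248746/7163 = -34.73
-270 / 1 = -270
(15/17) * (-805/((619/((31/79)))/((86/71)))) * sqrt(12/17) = -64383900 * sqrt(51)/1003399619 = -0.46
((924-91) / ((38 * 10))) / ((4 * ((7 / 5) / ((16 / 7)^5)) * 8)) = 139264 / 45619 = 3.05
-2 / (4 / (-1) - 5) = 2 / 9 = 0.22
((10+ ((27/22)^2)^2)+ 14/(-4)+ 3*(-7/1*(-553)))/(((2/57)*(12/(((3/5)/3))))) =51726911627/9370240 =5520.34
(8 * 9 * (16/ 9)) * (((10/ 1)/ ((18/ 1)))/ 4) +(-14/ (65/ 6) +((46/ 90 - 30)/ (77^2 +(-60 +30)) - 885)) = -599437414/ 690183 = -868.52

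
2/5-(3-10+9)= -8/5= -1.60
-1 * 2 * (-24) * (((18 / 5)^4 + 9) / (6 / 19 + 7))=100868112 / 86875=1161.07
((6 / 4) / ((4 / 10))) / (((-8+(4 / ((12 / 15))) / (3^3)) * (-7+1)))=135 / 1688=0.08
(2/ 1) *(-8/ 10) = -8/ 5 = -1.60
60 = 60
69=69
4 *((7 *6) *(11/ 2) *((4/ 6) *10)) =6160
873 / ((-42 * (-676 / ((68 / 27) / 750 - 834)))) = -102386119 / 3992625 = -25.64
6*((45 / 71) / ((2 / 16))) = 2160 / 71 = 30.42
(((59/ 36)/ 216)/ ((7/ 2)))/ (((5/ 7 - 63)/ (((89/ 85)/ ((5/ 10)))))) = -5251/ 72044640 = -0.00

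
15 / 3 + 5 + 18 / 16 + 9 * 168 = 1523.12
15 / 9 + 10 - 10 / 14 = 230 / 21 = 10.95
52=52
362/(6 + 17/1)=362/23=15.74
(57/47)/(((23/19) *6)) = 361/2162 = 0.17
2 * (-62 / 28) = -31 / 7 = -4.43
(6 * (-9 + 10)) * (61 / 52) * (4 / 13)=366 / 169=2.17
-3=-3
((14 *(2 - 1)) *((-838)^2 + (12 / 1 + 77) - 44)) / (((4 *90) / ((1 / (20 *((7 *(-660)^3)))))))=-702289 / 1034985600000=-0.00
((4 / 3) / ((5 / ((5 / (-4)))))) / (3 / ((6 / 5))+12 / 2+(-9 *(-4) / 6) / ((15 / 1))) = -10 / 267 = -0.04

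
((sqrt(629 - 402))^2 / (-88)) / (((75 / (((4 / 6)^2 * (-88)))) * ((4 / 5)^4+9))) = 22700 / 158787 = 0.14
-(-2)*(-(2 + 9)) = -22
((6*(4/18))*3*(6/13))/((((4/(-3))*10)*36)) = -1/260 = -0.00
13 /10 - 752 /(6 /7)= -26281 /30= -876.03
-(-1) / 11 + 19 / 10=1.99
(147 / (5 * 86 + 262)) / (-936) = -49 / 215904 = -0.00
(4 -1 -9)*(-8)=48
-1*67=-67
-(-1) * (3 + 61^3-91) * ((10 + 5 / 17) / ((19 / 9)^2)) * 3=9648624825 / 6137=1572205.45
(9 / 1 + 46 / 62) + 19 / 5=2099 / 155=13.54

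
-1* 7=-7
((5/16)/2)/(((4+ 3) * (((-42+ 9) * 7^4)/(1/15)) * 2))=-1/106489152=-0.00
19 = 19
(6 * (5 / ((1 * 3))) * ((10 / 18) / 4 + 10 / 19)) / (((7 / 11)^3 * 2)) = 432575 / 33516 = 12.91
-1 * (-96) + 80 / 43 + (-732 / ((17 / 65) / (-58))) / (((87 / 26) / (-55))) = -1950391264 / 731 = -2668113.90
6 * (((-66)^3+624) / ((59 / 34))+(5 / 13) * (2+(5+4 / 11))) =-8368486614 / 8437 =-991879.41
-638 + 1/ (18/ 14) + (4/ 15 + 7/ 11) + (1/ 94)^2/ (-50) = -27831456179/ 43738200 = -636.32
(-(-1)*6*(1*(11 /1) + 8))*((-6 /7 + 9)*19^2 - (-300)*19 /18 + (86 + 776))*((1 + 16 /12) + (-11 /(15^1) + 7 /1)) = 141313222 /35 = 4037520.63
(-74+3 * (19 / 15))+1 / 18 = -6313 / 90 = -70.14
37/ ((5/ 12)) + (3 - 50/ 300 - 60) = 949/ 30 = 31.63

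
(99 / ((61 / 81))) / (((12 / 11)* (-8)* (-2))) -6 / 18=84305 / 11712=7.20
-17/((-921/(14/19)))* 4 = 952/17499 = 0.05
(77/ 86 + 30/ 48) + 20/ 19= 16817/ 6536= 2.57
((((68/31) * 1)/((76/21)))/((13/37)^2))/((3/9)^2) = 4398597/99541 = 44.19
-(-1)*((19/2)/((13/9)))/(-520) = -171/13520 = -0.01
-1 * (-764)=764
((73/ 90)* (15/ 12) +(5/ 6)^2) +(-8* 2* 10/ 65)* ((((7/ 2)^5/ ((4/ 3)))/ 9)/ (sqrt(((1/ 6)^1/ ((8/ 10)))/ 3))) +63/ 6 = 293/ 24 -16807* sqrt(10)/ 130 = -396.63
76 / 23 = 3.30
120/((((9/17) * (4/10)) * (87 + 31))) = 850/177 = 4.80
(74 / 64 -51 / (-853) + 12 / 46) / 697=22615 / 10672736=0.00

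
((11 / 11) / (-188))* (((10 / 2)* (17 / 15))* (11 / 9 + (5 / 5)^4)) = -85 / 1269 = -0.07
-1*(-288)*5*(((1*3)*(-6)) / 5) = -5184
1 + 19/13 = 32/13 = 2.46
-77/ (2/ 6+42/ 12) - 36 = -1290/ 23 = -56.09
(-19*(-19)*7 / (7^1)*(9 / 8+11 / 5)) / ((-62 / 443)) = -21269759 / 2480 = -8576.52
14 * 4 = 56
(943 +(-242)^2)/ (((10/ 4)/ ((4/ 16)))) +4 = 59547/ 10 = 5954.70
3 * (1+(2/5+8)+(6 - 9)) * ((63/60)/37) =504/925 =0.54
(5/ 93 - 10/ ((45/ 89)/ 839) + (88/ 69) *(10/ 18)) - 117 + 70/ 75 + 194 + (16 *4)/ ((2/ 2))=-1583477522/ 96255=-16450.86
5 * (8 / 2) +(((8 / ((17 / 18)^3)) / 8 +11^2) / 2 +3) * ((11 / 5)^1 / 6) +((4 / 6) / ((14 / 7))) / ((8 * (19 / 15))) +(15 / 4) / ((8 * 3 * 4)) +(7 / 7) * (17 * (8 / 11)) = 110278280059 / 1971488640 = 55.94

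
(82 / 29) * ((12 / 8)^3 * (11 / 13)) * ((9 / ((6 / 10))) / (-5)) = -36531 / 1508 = -24.22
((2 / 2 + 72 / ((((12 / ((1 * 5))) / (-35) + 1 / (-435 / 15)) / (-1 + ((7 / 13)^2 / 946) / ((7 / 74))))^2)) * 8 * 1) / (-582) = -47098372624165346404 / 508618388375130891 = -92.60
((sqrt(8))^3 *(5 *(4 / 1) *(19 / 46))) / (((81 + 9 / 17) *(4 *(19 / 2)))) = 680 *sqrt(2) / 15939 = 0.06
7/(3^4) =7/81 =0.09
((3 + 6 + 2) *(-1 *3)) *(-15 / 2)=495 / 2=247.50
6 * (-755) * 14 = -63420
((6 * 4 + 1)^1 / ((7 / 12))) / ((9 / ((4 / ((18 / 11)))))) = 2200 / 189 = 11.64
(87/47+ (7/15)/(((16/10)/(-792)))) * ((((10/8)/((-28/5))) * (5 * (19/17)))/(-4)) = -12789375/178976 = -71.46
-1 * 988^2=-976144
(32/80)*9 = 18/5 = 3.60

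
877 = 877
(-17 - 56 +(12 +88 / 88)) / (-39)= 20 / 13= 1.54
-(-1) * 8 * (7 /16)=7 /2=3.50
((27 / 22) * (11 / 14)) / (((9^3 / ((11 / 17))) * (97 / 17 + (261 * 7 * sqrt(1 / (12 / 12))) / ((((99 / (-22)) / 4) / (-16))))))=11 / 334019700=0.00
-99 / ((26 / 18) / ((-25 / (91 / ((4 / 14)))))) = 5.38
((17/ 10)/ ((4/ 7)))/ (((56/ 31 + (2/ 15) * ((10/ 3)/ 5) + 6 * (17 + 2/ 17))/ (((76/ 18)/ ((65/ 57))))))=9702597/ 92137240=0.11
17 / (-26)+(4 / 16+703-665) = 1955 / 52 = 37.60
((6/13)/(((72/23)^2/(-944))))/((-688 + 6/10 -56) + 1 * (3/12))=312110/5216913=0.06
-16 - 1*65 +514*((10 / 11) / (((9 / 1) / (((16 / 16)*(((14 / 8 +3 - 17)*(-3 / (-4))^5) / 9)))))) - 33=-1472991 / 11264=-130.77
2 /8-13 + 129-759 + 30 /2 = -2511 /4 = -627.75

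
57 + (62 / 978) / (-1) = 27842 / 489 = 56.94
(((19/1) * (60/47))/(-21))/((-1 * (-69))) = -0.02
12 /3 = 4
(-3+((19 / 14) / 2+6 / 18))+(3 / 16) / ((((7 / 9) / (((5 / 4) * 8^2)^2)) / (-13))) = -1684967 / 84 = -20059.13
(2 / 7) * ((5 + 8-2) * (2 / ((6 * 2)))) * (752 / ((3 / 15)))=41360 / 21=1969.52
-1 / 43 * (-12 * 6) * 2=3.35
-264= -264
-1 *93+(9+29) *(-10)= -473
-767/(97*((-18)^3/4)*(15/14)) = 5369/1060695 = 0.01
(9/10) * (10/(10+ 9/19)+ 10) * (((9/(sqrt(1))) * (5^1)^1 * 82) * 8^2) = 2328371.46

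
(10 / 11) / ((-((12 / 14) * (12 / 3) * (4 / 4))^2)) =-0.08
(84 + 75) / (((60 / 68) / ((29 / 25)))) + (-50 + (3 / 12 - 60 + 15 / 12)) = 25133 / 250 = 100.53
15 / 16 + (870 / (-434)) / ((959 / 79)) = 2571705 / 3329648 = 0.77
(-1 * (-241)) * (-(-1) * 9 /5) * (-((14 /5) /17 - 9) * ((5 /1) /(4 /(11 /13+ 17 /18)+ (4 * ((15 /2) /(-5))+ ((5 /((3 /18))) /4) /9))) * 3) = -12285307098 /626705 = -19603.01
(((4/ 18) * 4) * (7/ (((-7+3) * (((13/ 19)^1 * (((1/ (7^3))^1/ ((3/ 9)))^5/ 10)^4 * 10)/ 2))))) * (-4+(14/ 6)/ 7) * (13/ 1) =2972943929048275933865445332660770968372286839340277852000/ 94143178827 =31578962661877356769206060000000000000000000000.00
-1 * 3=-3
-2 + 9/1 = 7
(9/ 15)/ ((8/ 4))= 0.30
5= 5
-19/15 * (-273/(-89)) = -3.89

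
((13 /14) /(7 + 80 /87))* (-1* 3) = -261 /742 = -0.35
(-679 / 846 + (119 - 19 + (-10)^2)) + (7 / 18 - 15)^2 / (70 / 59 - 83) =14450309969 / 73505556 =196.59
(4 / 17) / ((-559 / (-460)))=1840 / 9503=0.19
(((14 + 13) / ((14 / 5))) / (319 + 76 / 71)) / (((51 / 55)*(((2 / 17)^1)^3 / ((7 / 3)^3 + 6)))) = 1128545 / 3024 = 373.20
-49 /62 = -0.79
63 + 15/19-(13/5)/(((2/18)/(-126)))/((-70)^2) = 2141007/33250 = 64.39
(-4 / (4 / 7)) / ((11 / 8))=-5.09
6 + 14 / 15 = 104 / 15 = 6.93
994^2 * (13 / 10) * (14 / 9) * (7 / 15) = 629378932 / 675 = 932413.23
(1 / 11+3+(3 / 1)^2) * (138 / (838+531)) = 1.22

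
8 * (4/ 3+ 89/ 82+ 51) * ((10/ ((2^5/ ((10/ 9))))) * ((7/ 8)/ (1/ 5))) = 11498375/ 17712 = 649.19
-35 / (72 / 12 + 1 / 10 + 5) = -350 / 111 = -3.15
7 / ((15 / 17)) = 119 / 15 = 7.93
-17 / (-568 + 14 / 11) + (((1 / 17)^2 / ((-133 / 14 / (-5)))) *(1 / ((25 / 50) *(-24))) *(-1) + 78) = 445173624 / 5705149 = 78.03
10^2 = 100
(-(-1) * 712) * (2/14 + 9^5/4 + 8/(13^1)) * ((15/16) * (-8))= -7173936225/91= -78834464.01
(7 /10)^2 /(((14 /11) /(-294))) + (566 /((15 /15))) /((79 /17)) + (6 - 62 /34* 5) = 737283 /134300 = 5.49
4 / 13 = 0.31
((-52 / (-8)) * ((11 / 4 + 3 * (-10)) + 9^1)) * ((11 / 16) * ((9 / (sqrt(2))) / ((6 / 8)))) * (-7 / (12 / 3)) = 219219 * sqrt(2) / 256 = 1211.03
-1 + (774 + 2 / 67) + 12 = 52597 / 67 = 785.03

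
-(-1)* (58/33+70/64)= 3011/1056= 2.85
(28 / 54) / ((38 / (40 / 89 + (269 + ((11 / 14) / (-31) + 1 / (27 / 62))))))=283377737 / 76429818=3.71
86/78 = 43/39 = 1.10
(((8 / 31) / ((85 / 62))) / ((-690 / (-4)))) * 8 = 0.01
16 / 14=8 / 7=1.14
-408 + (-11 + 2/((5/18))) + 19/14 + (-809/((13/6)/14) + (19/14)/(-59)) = -151348096/26845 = -5637.85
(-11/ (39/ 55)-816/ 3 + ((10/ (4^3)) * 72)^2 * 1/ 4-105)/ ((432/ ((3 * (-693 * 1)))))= 69356749/ 39936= 1736.70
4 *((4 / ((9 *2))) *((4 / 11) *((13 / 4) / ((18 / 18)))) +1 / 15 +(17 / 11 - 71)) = -136868 / 495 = -276.50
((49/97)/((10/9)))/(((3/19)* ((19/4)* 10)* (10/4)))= 294/12125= 0.02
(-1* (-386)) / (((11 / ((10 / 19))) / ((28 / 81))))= 108080 / 16929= 6.38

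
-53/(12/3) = -53/4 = -13.25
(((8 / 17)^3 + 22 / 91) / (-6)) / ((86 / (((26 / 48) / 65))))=-77339 / 13841689680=-0.00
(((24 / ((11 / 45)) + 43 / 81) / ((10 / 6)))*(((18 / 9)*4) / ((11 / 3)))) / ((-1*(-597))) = 703624 / 3250665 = 0.22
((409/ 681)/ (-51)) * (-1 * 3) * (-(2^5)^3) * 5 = -67010560/ 11577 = -5788.25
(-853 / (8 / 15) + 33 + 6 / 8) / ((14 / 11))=-137775 / 112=-1230.13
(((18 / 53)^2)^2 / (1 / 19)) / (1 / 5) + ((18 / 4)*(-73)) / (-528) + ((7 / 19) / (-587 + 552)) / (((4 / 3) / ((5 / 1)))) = 97446755817 / 52771536928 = 1.85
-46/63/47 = -46/2961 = -0.02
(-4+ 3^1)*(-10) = 10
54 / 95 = 0.57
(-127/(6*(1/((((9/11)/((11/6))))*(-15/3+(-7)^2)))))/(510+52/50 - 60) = -28575/31009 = -0.92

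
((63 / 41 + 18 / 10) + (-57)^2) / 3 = 222243 / 205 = 1084.11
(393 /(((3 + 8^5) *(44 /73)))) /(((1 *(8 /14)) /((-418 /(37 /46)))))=-87759651 /4850108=-18.09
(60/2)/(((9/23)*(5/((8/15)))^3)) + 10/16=1454041/2025000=0.72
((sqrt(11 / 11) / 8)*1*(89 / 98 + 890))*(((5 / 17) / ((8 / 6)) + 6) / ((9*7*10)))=4103523 / 3731840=1.10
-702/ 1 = -702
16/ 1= 16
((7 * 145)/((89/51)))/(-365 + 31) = -51765/29726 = -1.74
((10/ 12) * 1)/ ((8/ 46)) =115/ 24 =4.79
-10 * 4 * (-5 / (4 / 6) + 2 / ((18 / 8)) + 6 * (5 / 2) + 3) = -4100 / 9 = -455.56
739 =739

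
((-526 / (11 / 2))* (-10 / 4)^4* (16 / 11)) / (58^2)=-164375 / 101761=-1.62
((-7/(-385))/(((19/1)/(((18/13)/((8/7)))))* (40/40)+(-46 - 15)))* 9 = -567/157025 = -0.00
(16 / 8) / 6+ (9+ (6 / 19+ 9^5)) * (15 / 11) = 50495069 / 627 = 80534.40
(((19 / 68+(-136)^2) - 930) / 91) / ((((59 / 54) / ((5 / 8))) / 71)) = 11449349595 / 1460368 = 7840.04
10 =10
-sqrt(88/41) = -1.47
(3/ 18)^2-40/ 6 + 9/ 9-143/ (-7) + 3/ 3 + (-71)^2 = 1274311/ 252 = 5056.79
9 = 9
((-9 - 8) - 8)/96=-25/96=-0.26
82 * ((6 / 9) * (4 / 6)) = 328 / 9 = 36.44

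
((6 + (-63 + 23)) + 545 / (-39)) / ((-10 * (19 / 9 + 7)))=5613 / 10660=0.53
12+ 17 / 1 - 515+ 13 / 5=-2417 / 5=-483.40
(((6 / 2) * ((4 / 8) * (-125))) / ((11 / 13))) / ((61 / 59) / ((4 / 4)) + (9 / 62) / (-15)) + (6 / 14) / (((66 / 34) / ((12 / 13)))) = -311779161 / 1442441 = -216.15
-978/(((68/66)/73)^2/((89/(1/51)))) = -757693777203/34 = -22285111094.21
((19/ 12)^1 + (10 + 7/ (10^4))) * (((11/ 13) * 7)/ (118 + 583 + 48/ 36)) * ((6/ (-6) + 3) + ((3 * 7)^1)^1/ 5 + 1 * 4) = 1.00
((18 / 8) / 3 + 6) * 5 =135 / 4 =33.75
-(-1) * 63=63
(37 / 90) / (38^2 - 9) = 37 / 129150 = 0.00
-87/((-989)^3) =87/967361669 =0.00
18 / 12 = 3 / 2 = 1.50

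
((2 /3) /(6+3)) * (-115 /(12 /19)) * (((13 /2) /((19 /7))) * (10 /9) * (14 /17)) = -366275 /12393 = -29.55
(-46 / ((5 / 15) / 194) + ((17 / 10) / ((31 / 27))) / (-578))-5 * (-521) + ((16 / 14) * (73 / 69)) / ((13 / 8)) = -1599338936873 / 66180660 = -24166.26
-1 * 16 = -16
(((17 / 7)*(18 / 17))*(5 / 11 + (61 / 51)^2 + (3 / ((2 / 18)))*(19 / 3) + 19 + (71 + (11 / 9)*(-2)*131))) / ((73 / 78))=-36559068 / 232067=-157.54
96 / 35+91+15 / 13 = 43178 / 455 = 94.90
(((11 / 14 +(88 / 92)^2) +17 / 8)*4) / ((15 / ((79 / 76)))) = 2984383 / 2814280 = 1.06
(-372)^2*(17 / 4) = 588132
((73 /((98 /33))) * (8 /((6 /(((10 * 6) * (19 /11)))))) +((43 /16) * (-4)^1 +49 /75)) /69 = 49783579 /1014300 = 49.08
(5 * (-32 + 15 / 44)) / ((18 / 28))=-246.24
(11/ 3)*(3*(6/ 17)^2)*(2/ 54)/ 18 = 22/ 7803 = 0.00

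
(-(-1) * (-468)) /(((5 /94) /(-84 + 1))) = 3651336 /5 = 730267.20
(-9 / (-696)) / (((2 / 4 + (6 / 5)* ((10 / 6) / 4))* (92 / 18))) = 27 / 10672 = 0.00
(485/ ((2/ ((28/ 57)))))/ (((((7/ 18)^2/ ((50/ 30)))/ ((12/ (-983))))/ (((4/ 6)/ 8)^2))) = -14550/ 130739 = -0.11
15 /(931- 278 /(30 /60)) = 1 /25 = 0.04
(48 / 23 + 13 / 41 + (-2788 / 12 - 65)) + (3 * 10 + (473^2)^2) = 141604647783104 / 2829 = 50054665176.07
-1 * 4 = -4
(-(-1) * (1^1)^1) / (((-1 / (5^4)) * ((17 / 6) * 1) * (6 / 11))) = -6875 / 17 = -404.41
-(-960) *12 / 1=11520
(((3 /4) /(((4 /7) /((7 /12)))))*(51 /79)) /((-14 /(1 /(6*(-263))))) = 119 /5318912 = 0.00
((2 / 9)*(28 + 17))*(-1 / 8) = -5 / 4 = -1.25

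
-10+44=34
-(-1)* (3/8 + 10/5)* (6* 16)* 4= 912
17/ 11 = 1.55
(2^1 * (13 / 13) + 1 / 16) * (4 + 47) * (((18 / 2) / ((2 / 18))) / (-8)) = -136323 / 128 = -1065.02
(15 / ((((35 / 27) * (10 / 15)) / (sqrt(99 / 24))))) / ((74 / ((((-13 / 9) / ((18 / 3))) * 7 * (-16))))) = 117 * sqrt(66) / 74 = 12.84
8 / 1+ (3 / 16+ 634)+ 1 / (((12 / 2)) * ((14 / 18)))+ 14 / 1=73517 / 112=656.40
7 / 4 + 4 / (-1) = -9 / 4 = -2.25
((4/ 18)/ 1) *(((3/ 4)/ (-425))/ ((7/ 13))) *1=-13/ 17850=-0.00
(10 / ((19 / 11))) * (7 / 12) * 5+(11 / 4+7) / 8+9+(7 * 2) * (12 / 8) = 48.10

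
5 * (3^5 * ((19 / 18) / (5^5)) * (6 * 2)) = 3078 / 625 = 4.92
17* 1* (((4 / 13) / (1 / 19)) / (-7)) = -1292 / 91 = -14.20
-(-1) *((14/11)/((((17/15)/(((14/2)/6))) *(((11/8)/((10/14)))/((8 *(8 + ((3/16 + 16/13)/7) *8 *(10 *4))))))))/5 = 2120960/26741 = 79.31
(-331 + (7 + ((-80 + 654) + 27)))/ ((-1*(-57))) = 277/ 57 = 4.86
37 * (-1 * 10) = -370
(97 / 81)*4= 388 / 81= 4.79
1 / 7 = 0.14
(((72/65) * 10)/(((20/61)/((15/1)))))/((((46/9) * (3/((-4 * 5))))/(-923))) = 14032440/23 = 610106.09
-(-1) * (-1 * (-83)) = 83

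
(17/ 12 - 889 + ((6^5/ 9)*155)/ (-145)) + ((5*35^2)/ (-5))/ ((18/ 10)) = -2491.73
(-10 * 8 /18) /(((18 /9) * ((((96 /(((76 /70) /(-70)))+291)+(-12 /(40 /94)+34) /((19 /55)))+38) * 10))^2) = -361 /1109489481000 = -0.00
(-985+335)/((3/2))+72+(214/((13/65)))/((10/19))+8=1679.67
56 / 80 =7 / 10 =0.70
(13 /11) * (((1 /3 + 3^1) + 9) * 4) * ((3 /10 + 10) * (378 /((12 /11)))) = 1040403 /5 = 208080.60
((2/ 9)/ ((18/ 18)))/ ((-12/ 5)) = -5/ 54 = -0.09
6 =6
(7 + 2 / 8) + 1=33 / 4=8.25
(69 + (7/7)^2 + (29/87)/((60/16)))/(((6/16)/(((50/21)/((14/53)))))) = 6686480/3969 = 1684.68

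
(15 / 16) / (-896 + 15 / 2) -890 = -890.00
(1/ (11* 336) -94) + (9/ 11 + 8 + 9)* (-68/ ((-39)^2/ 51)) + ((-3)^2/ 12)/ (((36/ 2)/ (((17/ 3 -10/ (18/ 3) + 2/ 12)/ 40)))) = -2018118911/ 14990976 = -134.62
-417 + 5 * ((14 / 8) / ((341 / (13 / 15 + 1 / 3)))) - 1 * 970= -945913 / 682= -1386.97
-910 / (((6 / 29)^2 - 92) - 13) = 765310 / 88269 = 8.67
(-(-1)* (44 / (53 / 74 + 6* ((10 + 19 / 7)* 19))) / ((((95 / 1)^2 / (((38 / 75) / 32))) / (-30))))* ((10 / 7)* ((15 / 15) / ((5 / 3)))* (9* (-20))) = 87912 / 356808125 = 0.00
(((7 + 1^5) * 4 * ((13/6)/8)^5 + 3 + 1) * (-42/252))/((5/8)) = -32221789/29859840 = -1.08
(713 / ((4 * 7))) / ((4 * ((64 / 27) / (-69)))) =-1328319 / 7168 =-185.31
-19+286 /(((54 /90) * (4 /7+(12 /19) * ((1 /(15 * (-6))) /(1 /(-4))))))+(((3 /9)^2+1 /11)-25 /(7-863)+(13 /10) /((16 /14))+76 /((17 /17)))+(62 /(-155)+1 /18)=5542839077 /6497040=853.13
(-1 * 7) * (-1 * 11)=77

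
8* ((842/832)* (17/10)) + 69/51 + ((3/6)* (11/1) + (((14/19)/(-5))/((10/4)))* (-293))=31818327/839800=37.89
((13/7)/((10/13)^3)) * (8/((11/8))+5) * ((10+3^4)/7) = 573.82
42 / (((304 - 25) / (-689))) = -9646 / 93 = -103.72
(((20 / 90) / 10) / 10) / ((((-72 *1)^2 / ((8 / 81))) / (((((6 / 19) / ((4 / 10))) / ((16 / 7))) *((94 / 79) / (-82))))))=-329 / 1550478723840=-0.00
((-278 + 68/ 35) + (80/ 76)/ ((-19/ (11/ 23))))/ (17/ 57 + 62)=-240693858/ 54312545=-4.43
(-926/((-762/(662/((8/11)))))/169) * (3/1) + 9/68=19.77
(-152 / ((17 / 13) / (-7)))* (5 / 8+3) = 2949.47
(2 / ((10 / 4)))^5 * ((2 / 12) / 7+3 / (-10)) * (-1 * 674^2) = 13490180096 / 328125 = 41112.93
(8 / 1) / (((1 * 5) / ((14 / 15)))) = 1.49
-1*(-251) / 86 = 251 / 86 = 2.92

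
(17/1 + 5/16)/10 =277/160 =1.73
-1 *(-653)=653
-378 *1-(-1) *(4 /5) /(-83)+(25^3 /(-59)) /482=-4467667187 /11801770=-378.56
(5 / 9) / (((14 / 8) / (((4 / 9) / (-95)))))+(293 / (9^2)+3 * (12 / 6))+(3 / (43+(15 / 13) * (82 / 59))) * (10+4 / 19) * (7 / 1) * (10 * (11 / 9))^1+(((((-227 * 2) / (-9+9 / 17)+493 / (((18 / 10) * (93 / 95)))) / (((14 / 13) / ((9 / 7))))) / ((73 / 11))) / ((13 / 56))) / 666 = 68.76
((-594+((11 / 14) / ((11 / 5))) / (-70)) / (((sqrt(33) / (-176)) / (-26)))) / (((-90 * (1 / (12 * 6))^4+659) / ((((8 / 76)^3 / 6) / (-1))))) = 8034420326400 * sqrt(33) / 330673792164793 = 0.14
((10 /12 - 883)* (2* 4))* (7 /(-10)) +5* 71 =79427 /15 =5295.13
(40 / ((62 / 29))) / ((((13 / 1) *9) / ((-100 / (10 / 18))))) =-11600 / 403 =-28.78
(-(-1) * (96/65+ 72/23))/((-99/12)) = -9184/16445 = -0.56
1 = 1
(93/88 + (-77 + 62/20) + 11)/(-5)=27211/2200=12.37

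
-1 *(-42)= 42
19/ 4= 4.75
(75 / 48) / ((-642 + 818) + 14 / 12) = 75 / 8504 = 0.01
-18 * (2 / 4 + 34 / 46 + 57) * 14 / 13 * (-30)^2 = -1016048.83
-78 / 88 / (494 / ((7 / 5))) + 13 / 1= 108659 / 8360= 13.00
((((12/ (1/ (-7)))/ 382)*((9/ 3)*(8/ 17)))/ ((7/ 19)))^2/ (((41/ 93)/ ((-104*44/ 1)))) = -3185672675328/ 432263369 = -7369.75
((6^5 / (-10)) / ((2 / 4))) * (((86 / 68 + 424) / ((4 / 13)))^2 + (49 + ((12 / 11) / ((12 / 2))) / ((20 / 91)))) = -472219058888469 / 158950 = -2970865422.39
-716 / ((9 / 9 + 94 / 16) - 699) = 1.03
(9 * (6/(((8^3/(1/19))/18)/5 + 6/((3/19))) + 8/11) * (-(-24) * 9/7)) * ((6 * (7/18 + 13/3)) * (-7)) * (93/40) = -3557662641/36157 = -98394.85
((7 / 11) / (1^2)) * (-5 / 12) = -35 / 132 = -0.27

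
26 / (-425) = -26 / 425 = -0.06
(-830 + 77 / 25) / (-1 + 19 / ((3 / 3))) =-2297 / 50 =-45.94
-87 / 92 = -0.95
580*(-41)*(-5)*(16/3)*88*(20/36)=31002074.07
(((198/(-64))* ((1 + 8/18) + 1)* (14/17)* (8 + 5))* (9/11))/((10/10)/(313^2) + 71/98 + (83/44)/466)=-12315936435803/135452781271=-90.92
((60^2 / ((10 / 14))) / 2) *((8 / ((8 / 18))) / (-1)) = -45360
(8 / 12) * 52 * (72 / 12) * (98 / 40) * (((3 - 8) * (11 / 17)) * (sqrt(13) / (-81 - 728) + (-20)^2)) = -11211200 / 17 + 28028 * sqrt(13) / 13753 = -659475.00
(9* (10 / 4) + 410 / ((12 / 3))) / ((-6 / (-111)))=4625 / 2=2312.50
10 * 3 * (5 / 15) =10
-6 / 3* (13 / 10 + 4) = -53 / 5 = -10.60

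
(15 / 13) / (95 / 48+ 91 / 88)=7920 / 20683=0.38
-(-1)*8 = 8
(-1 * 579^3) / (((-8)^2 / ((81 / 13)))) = -15722467659 / 832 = -18897196.71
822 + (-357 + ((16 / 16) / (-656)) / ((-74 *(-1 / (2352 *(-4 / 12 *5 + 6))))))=1410173 / 3034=464.79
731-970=-239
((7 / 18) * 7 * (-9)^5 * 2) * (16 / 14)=-367416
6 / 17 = 0.35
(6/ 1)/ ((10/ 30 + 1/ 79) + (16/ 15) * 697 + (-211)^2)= 790/ 5959867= 0.00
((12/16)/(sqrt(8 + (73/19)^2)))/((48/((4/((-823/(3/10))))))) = -19 * sqrt(913)/120223840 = -0.00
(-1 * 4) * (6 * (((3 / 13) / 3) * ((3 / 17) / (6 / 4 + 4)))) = -0.06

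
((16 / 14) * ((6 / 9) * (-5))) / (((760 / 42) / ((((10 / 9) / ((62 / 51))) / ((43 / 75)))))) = -8500 / 25327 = -0.34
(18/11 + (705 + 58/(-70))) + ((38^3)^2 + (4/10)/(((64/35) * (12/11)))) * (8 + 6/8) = 15579789643793671/591360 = 26345694067.56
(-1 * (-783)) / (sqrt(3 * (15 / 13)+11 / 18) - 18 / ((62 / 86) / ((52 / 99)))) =-279404755344 / 4568899663 - 273144069 * sqrt(24778) / 4568899663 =-70.56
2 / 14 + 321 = 2248 / 7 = 321.14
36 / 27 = 4 / 3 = 1.33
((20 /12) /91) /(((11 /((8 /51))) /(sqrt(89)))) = 40 * sqrt(89) /153153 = 0.00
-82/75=-1.09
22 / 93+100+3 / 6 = 18737 / 186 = 100.74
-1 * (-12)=12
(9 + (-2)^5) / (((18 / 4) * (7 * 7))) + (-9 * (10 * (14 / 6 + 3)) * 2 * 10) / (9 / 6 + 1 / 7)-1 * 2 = -5845.58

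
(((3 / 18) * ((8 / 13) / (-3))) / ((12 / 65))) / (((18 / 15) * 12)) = -25 / 1944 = -0.01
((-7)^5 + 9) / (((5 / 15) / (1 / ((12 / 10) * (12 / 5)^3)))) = -3037.83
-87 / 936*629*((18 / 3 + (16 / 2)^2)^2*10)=-2864772.44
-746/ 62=-12.03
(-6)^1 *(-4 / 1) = 24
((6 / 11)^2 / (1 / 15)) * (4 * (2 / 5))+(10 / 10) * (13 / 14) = 13669 / 1694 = 8.07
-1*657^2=-431649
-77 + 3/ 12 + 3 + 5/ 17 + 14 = -4043/ 68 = -59.46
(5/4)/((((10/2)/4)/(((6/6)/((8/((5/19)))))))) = 5/152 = 0.03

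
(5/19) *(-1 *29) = -145/19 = -7.63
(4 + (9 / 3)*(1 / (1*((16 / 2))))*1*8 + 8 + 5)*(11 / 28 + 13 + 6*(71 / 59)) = 170265 / 413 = 412.26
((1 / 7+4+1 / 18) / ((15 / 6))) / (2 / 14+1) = 529 / 360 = 1.47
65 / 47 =1.38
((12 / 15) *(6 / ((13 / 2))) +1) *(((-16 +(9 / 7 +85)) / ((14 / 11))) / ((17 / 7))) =305778 / 7735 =39.53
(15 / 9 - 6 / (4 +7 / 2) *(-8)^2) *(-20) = 2972 / 3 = 990.67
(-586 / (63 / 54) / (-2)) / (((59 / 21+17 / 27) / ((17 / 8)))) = 403461 / 2600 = 155.18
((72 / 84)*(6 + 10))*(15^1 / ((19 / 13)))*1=140.75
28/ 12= 2.33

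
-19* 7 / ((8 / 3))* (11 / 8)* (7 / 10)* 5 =-240.02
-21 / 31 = -0.68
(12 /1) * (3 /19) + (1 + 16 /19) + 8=223 /19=11.74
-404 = -404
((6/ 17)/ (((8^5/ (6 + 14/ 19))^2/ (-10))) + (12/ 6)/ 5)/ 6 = 201097141/ 3016458240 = 0.07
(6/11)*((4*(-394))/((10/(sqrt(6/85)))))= -22.84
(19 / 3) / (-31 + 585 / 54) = -38 / 121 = -0.31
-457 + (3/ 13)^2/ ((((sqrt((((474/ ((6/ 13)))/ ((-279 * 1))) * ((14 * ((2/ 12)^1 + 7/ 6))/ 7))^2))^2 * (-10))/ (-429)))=-4010124723967/ 8775345280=-456.98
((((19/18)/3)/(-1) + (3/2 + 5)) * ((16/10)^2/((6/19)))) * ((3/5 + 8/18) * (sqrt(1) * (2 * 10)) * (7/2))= 66410624/18225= 3643.93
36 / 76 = 9 / 19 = 0.47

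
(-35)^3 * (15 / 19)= -33848.68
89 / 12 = 7.42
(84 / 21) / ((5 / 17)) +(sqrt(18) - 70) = -282 / 5 +3 * sqrt(2) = -52.16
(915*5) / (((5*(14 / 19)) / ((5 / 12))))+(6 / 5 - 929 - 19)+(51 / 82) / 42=-4929219 / 11480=-429.37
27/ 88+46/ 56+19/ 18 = 2.18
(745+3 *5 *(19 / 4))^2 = 10660225 / 16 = 666264.06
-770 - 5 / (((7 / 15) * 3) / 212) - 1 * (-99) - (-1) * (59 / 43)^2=-18460086 / 12943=-1426.26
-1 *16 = -16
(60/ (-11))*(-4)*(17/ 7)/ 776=510/ 7469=0.07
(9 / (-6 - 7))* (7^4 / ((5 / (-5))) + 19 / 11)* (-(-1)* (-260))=-4750560 / 11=-431869.09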